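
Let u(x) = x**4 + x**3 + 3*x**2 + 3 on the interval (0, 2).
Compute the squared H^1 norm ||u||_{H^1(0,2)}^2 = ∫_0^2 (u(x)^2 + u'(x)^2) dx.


||u||_{H^1}^2 = 520462/315

The H^1 norm (squared) on an interval (0, L) is
  ||u||_{H^1}^2 = ∫_0^L u(x)^2 dx + ∫_0^L u'(x)^2 dx.
Compute u'(x) = 4*x**3 + 3*x**2 + 6*x.
Then u(x)^2 = x**8 + 2*x**7 + 7*x**6 + 6*x**5 + 15*x**4 + 6*x**3 + 18*x**2 + 9 and u'(x)^2 = 16*x**6 + 24*x**5 + 57*x**4 + 36*x**3 + 36*x**2.
Integrate each monomial from 0 to 2 using ∫_0^2 c·x^n dx = c·2^(n+1)/(n+1):
  ∫_0^2 u(x)^2 dx = ∫_0^2 (x^8 + 2*x^7 + 7*x^6 + 6*x^5 + 15*x^4 + 6*x^3 + 18*x^2 + 9) dx. Term by term:
    ∫_0^2 x^8 dx = 512/9;  ∫_0^2 2*x^7 dx = 64;  ∫_0^2 7*x^6 dx = 128;
    ∫_0^2 6*x^5 dx = 64;  ∫_0^2 15*x^4 dx = 96;  ∫_0^2 6*x^3 dx = 24;
    ∫_0^2 18*x^2 dx = 48;  ∫_0^2 9 dx = 18.
  Sum: 512/9 + 64 + 128 + 64 + 96 + 24 + 48 + 18 = 4490/9.
  ∫_0^2 u'(x)^2 dx = ∫_0^2 (16*x^6 + 24*x^5 + 57*x^4 + 36*x^3 + 36*x^2) dx. Term by term:
    ∫_0^2 16*x^6 dx = 2048/7;  ∫_0^2 24*x^5 dx = 256;  ∫_0^2 57*x^4 dx = 1824/5;
    ∫_0^2 36*x^3 dx = 144;  ∫_0^2 36*x^2 dx = 96.
  Sum: 2048/7 + 256 + 1824/5 + 144 + 96 = 40368/35.
Adding: ||u||_{H^1}^2 = 4490/9 + 40368/35 = 520462/315.


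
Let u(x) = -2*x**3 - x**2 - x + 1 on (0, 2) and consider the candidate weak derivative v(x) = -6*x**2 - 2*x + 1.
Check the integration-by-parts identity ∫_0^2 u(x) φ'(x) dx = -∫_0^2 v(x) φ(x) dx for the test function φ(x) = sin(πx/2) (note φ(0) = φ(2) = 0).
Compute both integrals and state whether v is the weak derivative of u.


LHS = -192/π^3 + 60/π, RHS = -192/π^3 + 52/π. No, v is not the weak derivative of u.

u(x) = -2*x**3 - x**2 - x + 1, classical derivative u'(x) = -6*x**2 - 2*x - 1.
φ(x) = sin(πx/2), so φ'(x) = π*cos(π*x/2)/2.
Note φ(0) = φ(2) = 0, so the boundary term u·φ vanishes.
LHS = ∫_0^2 u(x) φ'(x) dx = ∫_0^2 (-π*x^3*cos(π*x/2) - π*x^2*cos(π*x/2)/2 - π*x*cos(π*x/2)/2 + π*cos(π*x/2)/2) dx. Term by term:
  ∫_0^2 π*cos(π*x/2)/2 dx = 0;  ∫_0^2 -π*x^3*cos(π*x/2) dx = -192/π^3 + 48/π;  ∫_0^2 -π*x*cos(π*x/2)/2 dx = 4/π;
  ∫_0^2 -π*x^2*cos(π*x/2)/2 dx = 8/π.
Sum: 0 + -192/π^3 + 48/π + 4/π + 8/π = -192/π^3 + 60/π.
So LHS = -192/π^3 + 60/π.
∫_0^2 v(x) φ(x) dx = ∫_0^2 (-6*x^2*sin(π*x/2) - 2*x*sin(π*x/2) + sin(π*x/2)) dx. Term by term:
  ∫_0^2 -6*x^2*sin(π*x/2) dx = -48/π + 192/π^3;  ∫_0^2 -2*x*sin(π*x/2) dx = -8/π;  ∫_0^2 sin(π*x/2) dx = 4/π.
Sum: -48/π + 192/π^3 − 8/π + 4/π = -52/π + 192/π^3.
So RHS = -∫_0^2 v(x) φ(x) dx = -192/π^3 + 52/π.
LHS − RHS = 8/π ≠ 0, so the identity fails.
(For a valid weak derivative the identity must hold for EVERY test function, in particular this one. The failure shows v is NOT the weak derivative of u.)
Correct weak derivative would be u'(x) = -6*x**2 - 2*x - 1.


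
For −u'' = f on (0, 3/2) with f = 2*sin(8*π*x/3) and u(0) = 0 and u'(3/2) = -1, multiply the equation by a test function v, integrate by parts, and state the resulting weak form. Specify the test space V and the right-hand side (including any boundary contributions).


V = {v ∈ H^1(0, 3/2) : v(0) = 0} (test functions vanish at x = 0 where u is specified); weak form: ∫_0^3/2 u'v' dx = ∫_0^3/2 (2*sin(8*π*x/3)) v dx − v(3/2) for all v ∈ V.

Multiply both sides by a test function v and integrate from 0 to 3/2:
  ∫_0^3/2 −u''(x) v(x) dx = ∫_0^3/2 f(x) v(x) dx.
Integrate the LHS by parts once:
  ∫_0^3/2 −u'' v dx = −[u'(x) v(x)]_0^3/2 + ∫_0^3/2 u'(x) v'(x) dx.
Thus ∫_0^3/2 u'(x) v'(x) dx = ∫_0^3/2 f(x) v(x) dx + [u'(x) v(x)]_0^3/2.
Choose V so that boundary terms are either known or forced to vanish.
Mixed BC: u(0) = 0 (Dirichlet) and u'(3/2) = -1 (Neumann). Define V = {v ∈ H^1(0, 3/2) : v(0) = 0}. Then [u' v]_0^3/2 = u'(3/2)·v(3/2) − u'(0)·0 = − v(3/2).
Weak formulation: find u (satisfying any essential BC) such that ∫_0^3/2 u'(x) v'(x) dx = ∫_0^3/2 f v dx − v(3/2) for all v ∈ V (Dirichlet at 0 absorbed into V; Neumann datum at x = 3/2 contributes the boundary term).
Substituting f(x) = 2*sin(8*π*x/3), the right-hand side is ∫_0^3/2 (2*sin(8*π*x/3)) v dx − v(3/2).


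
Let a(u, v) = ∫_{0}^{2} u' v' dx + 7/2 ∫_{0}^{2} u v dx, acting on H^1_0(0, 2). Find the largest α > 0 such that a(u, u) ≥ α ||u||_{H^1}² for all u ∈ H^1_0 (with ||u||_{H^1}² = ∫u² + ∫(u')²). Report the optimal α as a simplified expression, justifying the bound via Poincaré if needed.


α = 1

Coercivity of a(·,·) on H^1_0(0, 2) means a(u, u) ≥ α ||u||_{H^1}² for every u ∈ H^1_0.
The interval has length L = 2, and Poincaré/coercivity depend only on L. Here a(u, u) = ∫(u')² + (7/2)·∫u².
Here c = 7/2 ≥ 1, so a(u,u) = ∫(u')² + c∫u² ≥ ∫(u')² + ∫u² = ||u||_{H^1}², i.e. α = 1 works. No larger α is possible: a(u,u) ≥ α||u||_{H^1}² means (1−α)∫(u')² ≥ (α−c)∫u², and for the modes u_n = sin(nπ(x−x₀)/L) (x₀ the left endpoint) one has ∫u_n²/∫(u_n')² = (L/(nπ))² → 0, so a(u_n,u_n)/||u_n||_{H^1}² → 1. Hence the optimal constant is α = 1.
Therefore α = 1.


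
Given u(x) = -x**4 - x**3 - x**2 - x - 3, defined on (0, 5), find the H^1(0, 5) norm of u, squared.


||u||_{H^1}^2 = 157789475/252

The H^1 norm (squared) on an interval (0, L) is
  ||u||_{H^1}^2 = ∫_0^L u(x)^2 dx + ∫_0^L u'(x)^2 dx.
Compute u'(x) = -4*x**3 - 3*x**2 - 2*x - 1.
Then u(x)^2 = x**8 + 2*x**7 + 3*x**6 + 4*x**5 + 9*x**4 + 8*x**3 + 7*x**2 + 6*x + 9 and u'(x)^2 = 16*x**6 + 24*x**5 + 25*x**4 + 20*x**3 + 10*x**2 + 4*x + 1.
Integrate each monomial from 0 to 5 using ∫_0^5 c·x^n dx = c·5^(n+1)/(n+1):
  ∫_0^5 u(x)^2 dx = ∫_0^5 (x^8 + 2*x^7 + 3*x^6 + 4*x^5 + 9*x^4 + 8*x^3 + 7*x^2 + 6*x + 9) dx. Term by term:
    ∫_0^5 x^8 dx = 1953125/9;  ∫_0^5 2*x^7 dx = 390625/4;  ∫_0^5 3*x^6 dx = 234375/7;
    ∫_0^5 4*x^5 dx = 31250/3;  ∫_0^5 9*x^4 dx = 5625;  ∫_0^5 8*x^3 dx = 1250;
    ∫_0^5 7*x^2 dx = 875/3;  ∫_0^5 6*x dx = 75;  ∫_0^5 9 dx = 45.
  Sum: 1953125/9 + 390625/4 + 234375/7 + 31250/3 + 5625 + 1250 + 875/3 + 75 + 45 = 92195615/252.
  ∫_0^5 u'(x)^2 dx = ∫_0^5 (16*x^6 + 24*x^5 + 25*x^4 + 20*x^3 + 10*x^2 + 4*x + 1) dx. Term by term:
    ∫_0^5 16*x^6 dx = 1250000/7;  ∫_0^5 24*x^5 dx = 62500;  ∫_0^5 25*x^4 dx = 15625;
    ∫_0^5 20*x^3 dx = 3125;  ∫_0^5 10*x^2 dx = 1250/3;  ∫_0^5 4*x dx = 50;
    ∫_0^5 1 dx = 5.
  Sum: 1250000/7 + 62500 + 15625 + 3125 + 1250/3 + 50 + 5 = 5466155/21.
Adding: ||u||_{H^1}^2 = 92195615/252 + 5466155/21 = 157789475/252.


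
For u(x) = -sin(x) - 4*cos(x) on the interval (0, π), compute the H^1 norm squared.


||u||_{H^1(0,π)}^2 = 17*π

u'(x) = 4*sin(x) - cos(x).
Expand u² and (u')² and integrate term by term on (0, π), using: for integers n ≥ 1, ∫_0^π sin²(nx) dx = ∫_0^π cos²(nx) dx = π/2; for n ≠ n', ∫_0^π sin(nx)sin(n'x) dx = ∫_0^π cos(nx)cos(n'x) dx = 0; and by product-to-sum, ∫_0^π sin(nx)cos(n'x) dx = ½∫_0^π [sin((n+n')x) + sin((n−n')x)] dx, which is 0 when n+n' is even and 2n/(n²−n'²) when n+n' is odd (it need not vanish on (0, π)).
  u² squared terms: (-1)²·∫sin(x)² dx = 1·π/2 = π/2;  (-4)²·∫cos(x)² dx = 16·π/2 = 8*π.
  u² cross terms: 2·(-1)·(-4)·∫sin(x)·cos(x) dx = 8·(0) = 0.
  So ∫_0^π u² dx = π/2 + 8*π + 0 = 17*π/2.
  (u')² squared terms: (-1)²·∫cos(x)² dx = 1·π/2 = π/2;  (4)²·∫sin(x)² dx = 16·π/2 = 8*π.
  (u')² cross terms: 2·(-1)·(4)·∫cos(x)·sin(x) dx = -8·(0) = 0.
  So ∫_0^π (u')² dx = π/2 + 8*π + 0 = 17*π/2.
||u||_{H^1}^2 = (17*π/2) + (17*π/2) = 17*π.


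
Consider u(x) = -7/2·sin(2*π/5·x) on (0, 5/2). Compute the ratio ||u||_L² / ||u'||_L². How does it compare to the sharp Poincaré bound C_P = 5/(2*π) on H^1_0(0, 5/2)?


||u||_L² / ||u'||_L² = 5/(2*π) = C_P.

u(x) = -7/2·sin(2*π/5·x), so u'(x) = -7*π*cos(2*π*x/5)/5.
Writing u(x) = A·sin(kπx/L) with A = -7/2 and k = 1, use ∫_0^L sin²(kπx/L) dx = L/2 and ∫_0^L cos²(kπx/L) dx = L/2.
u² = 49/4·sin²(2*π/5·x) and (u')² = 49*π^2/25·cos²(2*π/5·x), and each of sin², cos² integrates to L/2 = 5/4 over (0, 5/2).
∫_0^5/2 u² dx = 245/16, so ||u||_L² = 7*sqrt(5)/4.
∫_0^5/2 (u')² dx = 49*π^2/20, so ||u'||_L² = 7*sqrt(5)*π/10.
Ratio ||u||_L² / ||u'||_L² = 5/(2*π).
Sharp Poincaré constant on H^1_0(0, 5/2) is C_P = L/π = 5/(2*π), achieved by sin(2*π/5·x).
This is the k = 1 eigenfunction (up to amplitude), so the ratio equals the sharp Poincaré constant exactly.


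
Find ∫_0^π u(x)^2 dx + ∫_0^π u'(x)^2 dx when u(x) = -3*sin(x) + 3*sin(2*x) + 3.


||u||_{H^1(0,π)}^2 = -36 + 81*π/2

u'(x) = -3*cos(x) + 6*cos(2*x).
Expand u² and (u')² and integrate term by term on (0, π), using: for integers n ≥ 1, ∫_0^π sin²(nx) dx = ∫_0^π cos²(nx) dx = π/2; for n ≠ n', ∫_0^π sin(nx)sin(n'x) dx = ∫_0^π cos(nx)cos(n'x) dx = 0; and by product-to-sum, ∫_0^π sin(nx)cos(n'x) dx = ½∫_0^π [sin((n+n')x) + sin((n−n')x)] dx, which is 0 when n+n' is even and 2n/(n²−n'²) when n+n' is odd (it need not vanish on (0, π)). For the constant mode: ∫_0^π 1 dx = π, ∫_0^π cos(nx) dx = 0, ∫_0^π sin(nx) dx = (1−(−1)^n)/n.
  u² squared terms: (3)²·∫1 dx = 9·π = 9*π;  (-3)²·∫sin(x)² dx = 9·π/2 = 9*π/2;  (3)²·∫sin(2x)² dx = 9·π/2 = 9*π/2.
  u² cross terms: 2·(3)·(-3)·∫1·sin(x) dx = -18·(2) = -36;  2·(3)·(3)·∫1·sin(2x) dx = 18·(0) = 0;  2·(-3)·(3)·∫sin(x)·sin(2x) dx = -18·(0) = 0.
  So ∫_0^π u² dx = 9*π + 9*π/2 + 9*π/2 − 36 + 0 + 0 = -36 + 18*π.
  (u')² squared terms: (-3)²·∫cos(x)² dx = 9·π/2 = 9*π/2;  (6)²·∫cos(2x)² dx = 36·π/2 = 18*π.
  (u')² cross terms: 2·(-3)·(6)·∫cos(x)·cos(2x) dx = -36·(0) = 0.
  So ∫_0^π (u')² dx = 9*π/2 + 18*π + 0 = 45*π/2.
||u||_{H^1}^2 = (-36 + 18*π) + (45*π/2) = -36 + 81*π/2.


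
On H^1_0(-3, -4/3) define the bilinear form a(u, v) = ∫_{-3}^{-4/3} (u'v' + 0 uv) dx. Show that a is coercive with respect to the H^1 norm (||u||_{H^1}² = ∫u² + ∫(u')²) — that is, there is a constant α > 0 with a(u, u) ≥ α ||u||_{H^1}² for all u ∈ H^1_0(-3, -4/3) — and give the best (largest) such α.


α = 9*π^2/(25 + 9*π^2)

Coercivity of a(·,·) on H^1_0(-3, -4/3) means a(u, u) ≥ α ||u||_{H^1}² for every u ∈ H^1_0.
The interval has length L = 5/3, and Poincaré/coercivity depend only on L. Here a(u, u) = ∫(u')² + (0)·∫u².
Here c = 0, so a(u,u) = ∫(u')² alone. The condition a(u,u) ≥ α||u||_{H^1}² reads (1−α)∫(u')² ≥ (α−c)∫u². Any admissible α is ≤ 1 (rapidly oscillating u have ∫u²/∫(u')² → 0), and α = 1 would force 0 ≥ (1−c)∫u², impossible since c < 1; so 1−α > 0. By the sharp Poincaré inequality on H^1_0 of an interval of length L, ∫(u')² ≥ (π/L)²∫u² with equality for the first sine mode sin(π(x−x₀)/L) (x₀ the left endpoint), so the inequality holds for all u iff (1−α)(π/L)² ≥ α − c, i.e. α ≤ ((π/L)² + c)/((π/L)² + 1) = (1 + c(L/π)²)/(1 + (L/π)²). (Direct route, valid since c ≤ 0: Poincaré gives c∫u² ≥ c(L/π)²∫(u')², so a(u,u) ≥ (1 + c(L/π)²)∫(u')², while ||u||_{H^1}² ≤ (1 + (L/π)²)∫(u')²; dividing yields the same α.) With (π/L)² = 9*π^2/25 and c = 0, the largest admissible constant is α = ((π/L)² + c)/((π/L)² + 1).
Simplifying, α = 9*π^2/(25 + 9*π^2).


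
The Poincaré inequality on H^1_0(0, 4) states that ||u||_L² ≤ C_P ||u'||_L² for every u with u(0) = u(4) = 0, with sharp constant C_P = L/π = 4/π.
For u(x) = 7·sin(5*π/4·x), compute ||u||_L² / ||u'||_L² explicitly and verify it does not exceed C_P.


||u||_L² / ||u'||_L² = 4/(5*π) < C_P = 4/π.

u(x) = 7·sin(5*π/4·x), so u'(x) = 35*π*cos(5*π*x/4)/4.
Writing u(x) = A·sin(kπx/L) with A = 7 and k = 5, use ∫_0^L sin²(kπx/L) dx = L/2 and ∫_0^L cos²(kπx/L) dx = L/2.
u² = 49·sin²(5*π/4·x) and (u')² = 1225*π^2/16·cos²(5*π/4·x), and each of sin², cos² integrates to L/2 = 2 over (0, 4).
∫_0^4 u² dx = 98, so ||u||_L² = 7*sqrt(2).
∫_0^4 (u')² dx = 1225*π^2/8, so ||u'||_L² = 35*sqrt(2)*π/4.
Ratio ||u||_L² / ||u'||_L² = 4/(5*π).
Sharp Poincaré constant on H^1_0(0, 4) is C_P = L/π = 4/π, achieved by sin(π/4·x).
This is the k = 5 harmonic; the ratio L/(kπ) is strictly less than C_P = L/π, consistent with the sharp inequality ||u||_L² ≤ C_P ||u'||_L².


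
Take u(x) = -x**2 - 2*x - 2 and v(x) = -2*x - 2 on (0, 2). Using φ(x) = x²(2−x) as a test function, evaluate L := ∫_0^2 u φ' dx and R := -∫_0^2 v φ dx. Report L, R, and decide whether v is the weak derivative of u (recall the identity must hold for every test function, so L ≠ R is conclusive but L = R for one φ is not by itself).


LHS = 88/15, RHS = 88/15. Yes, v = u' weakly.

u(x) = -x**2 - 2*x - 2, classical derivative u'(x) = -2*x - 2.
φ(x) = x²(2−x), so φ'(x) = x*(4 - 3*x).
Note φ(0) = φ(2) = 0, so the boundary term u·φ vanishes.
LHS = ∫_0^2 u(x) φ'(x) dx = ∫_0^2 (3*x^4 + 2*x^3 - 2*x^2 - 8*x) dx. Term by term:
  ∫_0^2 3*x^4 dx = 96/5;  ∫_0^2 2*x^3 dx = 8;  ∫_0^2 -2*x^2 dx = -16/3;
  ∫_0^2 -8*x dx = -16.
Sum: 96/5 + 8 − 16/3 − 16 = 88/15.
So LHS = 88/15.
∫_0^2 v(x) φ(x) dx = ∫_0^2 (2*x^4 - 2*x^3 - 4*x^2) dx. Term by term:
  ∫_0^2 2*x^4 dx = 64/5;  ∫_0^2 -2*x^3 dx = -8;  ∫_0^2 -4*x^2 dx = -32/3.
Sum: 64/5 − 8 − 32/3 = -88/15.
So RHS = -∫_0^2 v(x) φ(x) dx = 88/15.
LHS = RHS, so the identity holds for this test φ.
Moreover u is smooth here and v(x) = u'(x) = -2*x - 2 pointwise, so the identity holds for every test function. Hence v is the weak derivative of u.


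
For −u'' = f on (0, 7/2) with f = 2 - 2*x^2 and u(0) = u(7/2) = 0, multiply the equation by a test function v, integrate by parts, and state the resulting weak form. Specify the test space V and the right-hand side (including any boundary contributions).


V = H^1_0(0, 7/2) (so v(0) = v(7/2) = 0); weak form: ∫_0^7/2 u'v' dx = ∫_0^7/2 (2 - 2*x^2) v dx for all v ∈ V.

Multiply both sides by a test function v and integrate from 0 to 7/2:
  ∫_0^7/2 −u''(x) v(x) dx = ∫_0^7/2 f(x) v(x) dx.
Integrate the LHS by parts once:
  ∫_0^7/2 −u'' v dx = −[u'(x) v(x)]_0^7/2 + ∫_0^7/2 u'(x) v'(x) dx.
Thus ∫_0^7/2 u'(x) v'(x) dx = ∫_0^7/2 f(x) v(x) dx + [u'(x) v(x)]_0^7/2.
Choose V so that boundary terms are either known or forced to vanish.
u is Dirichlet: u(0) = u(7/2) = 0. Let V = H^1_0(0, 7/2); then v(0) = v(7/2) = 0, and [u' v]_0^7/2 = 0.
Weak formulation: find u (satisfying any essential BC) such that ∫_0^7/2 u'(x) v'(x) dx = ∫_0^7/2 f v dx for all v ∈ V.
Substituting f(x) = 2 - 2*x^2, the right-hand side is ∫_0^7/2 (2 - 2*x^2) v dx.


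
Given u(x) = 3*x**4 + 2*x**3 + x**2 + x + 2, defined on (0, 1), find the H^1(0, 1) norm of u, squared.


||u||_{H^1}^2 = 1513/15

The H^1 norm (squared) on an interval (0, L) is
  ||u||_{H^1}^2 = ∫_0^L u(x)^2 dx + ∫_0^L u'(x)^2 dx.
Compute u'(x) = 12*x**3 + 6*x**2 + 2*x + 1.
Then u(x)^2 = 9*x**8 + 12*x**7 + 10*x**6 + 10*x**5 + 17*x**4 + 10*x**3 + 5*x**2 + 4*x + 4 and u'(x)^2 = 144*x**6 + 144*x**5 + 84*x**4 + 48*x**3 + 16*x**2 + 4*x + 1.
Integrate each monomial from 0 to 1 using ∫_0^1 c·x^n dx = c·1^(n+1)/(n+1):
  ∫_0^1 u(x)^2 dx = ∫_0^1 (9*x^8 + 12*x^7 + 10*x^6 + 10*x^5 + 17*x^4 + 10*x^3 + 5*x^2 + 4*x + 4) dx. Term by term:
    ∫_0^1 9*x^8 dx = 1;  ∫_0^1 12*x^7 dx = 3/2;  ∫_0^1 10*x^6 dx = 10/7;
    ∫_0^1 10*x^5 dx = 5/3;  ∫_0^1 17*x^4 dx = 17/5;  ∫_0^1 10*x^3 dx = 5/2;
    ∫_0^1 5*x^2 dx = 5/3;  ∫_0^1 4*x dx = 2;  ∫_0^1 4 dx = 4.
  Sum: 1 + 3/2 + 10/7 + 5/3 + 17/5 + 5/2 + 5/3 + 2 + 4 = 2012/105.
  ∫_0^1 u'(x)^2 dx = ∫_0^1 (144*x^6 + 144*x^5 + 84*x^4 + 48*x^3 + 16*x^2 + 4*x + 1) dx. Term by term:
    ∫_0^1 144*x^6 dx = 144/7;  ∫_0^1 144*x^5 dx = 24;  ∫_0^1 84*x^4 dx = 84/5;
    ∫_0^1 48*x^3 dx = 12;  ∫_0^1 16*x^2 dx = 16/3;  ∫_0^1 4*x dx = 2;
    ∫_0^1 1 dx = 1.
  Sum: 144/7 + 24 + 84/5 + 12 + 16/3 + 2 + 1 = 8579/105.
Adding: ||u||_{H^1}^2 = 2012/105 + 8579/105 = 1513/15.


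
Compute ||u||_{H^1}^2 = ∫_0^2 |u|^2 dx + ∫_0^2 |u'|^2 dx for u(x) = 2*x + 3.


||u||_{H^1}^2 = 182/3

The H^1 norm (squared) on an interval (0, L) is
  ||u||_{H^1}^2 = ∫_0^L u(x)^2 dx + ∫_0^L u'(x)^2 dx.
Compute u'(x) = 2.
Then u(x)^2 = 4*x**2 + 12*x + 9 and u'(x)^2 = 4.
Integrate each monomial from 0 to 2 using ∫_0^2 c·x^n dx = c·2^(n+1)/(n+1):
  ∫_0^2 u(x)^2 dx = ∫_0^2 (4*x^2 + 12*x + 9) dx. Term by term:
    ∫_0^2 4*x^2 dx = 32/3;  ∫_0^2 12*x dx = 24;  ∫_0^2 9 dx = 18.
  Sum: 32/3 + 24 + 18 = 158/3.
  ∫_0^2 u'(x)^2 dx = ∫_0^2 (4) dx. Term by term:
    ∫_0^2 4 dx = 8.
Adding: ||u||_{H^1}^2 = 158/3 + 8 = 182/3.


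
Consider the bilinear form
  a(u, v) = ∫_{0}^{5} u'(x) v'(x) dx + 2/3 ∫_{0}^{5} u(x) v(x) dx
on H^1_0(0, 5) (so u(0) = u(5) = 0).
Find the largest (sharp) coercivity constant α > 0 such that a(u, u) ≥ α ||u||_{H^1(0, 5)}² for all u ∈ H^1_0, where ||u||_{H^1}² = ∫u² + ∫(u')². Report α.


α = (π^2 + 50/3)/(π^2 + 25)

Coercivity of a(·,·) on H^1_0(0, 5) means a(u, u) ≥ α ||u||_{H^1}² for every u ∈ H^1_0.
The interval has length L = 5, and Poincaré/coercivity depend only on L. Here a(u, u) = ∫(u')² + (2/3)·∫u².
Here 0 < c = 2/3 < 1. The condition a(u,u) ≥ α||u||_{H^1}² reads (1−α)∫(u')² ≥ (α−c)∫u². Any admissible α is ≤ 1 (rapidly oscillating u have ∫u²/∫(u')² → 0), and α = 1 would force 0 ≥ (1−c)∫u², impossible since c < 1; so 1−α > 0. By the sharp Poincaré inequality on H^1_0 of an interval of length L, ∫(u')² ≥ (π/L)²∫u² with equality for the first sine mode sin(π(x−x₀)/L) (x₀ the left endpoint), so the inequality holds for all u iff (1−α)(π/L)² ≥ α − c, i.e. α ≤ ((π/L)² + c)/((π/L)² + 1) = (1 + c(L/π)²)/(1 + (L/π)²). With (π/L)² = π^2/25 and c = 2/3, the largest admissible constant is α = ((π/L)² + c)/((π/L)² + 1).
Simplifying, α = (π^2 + 50/3)/(π^2 + 25).


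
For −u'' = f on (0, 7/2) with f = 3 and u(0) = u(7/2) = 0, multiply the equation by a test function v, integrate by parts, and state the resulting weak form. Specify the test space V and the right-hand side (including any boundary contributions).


V = H^1_0(0, 7/2) (so v(0) = v(7/2) = 0); weak form: ∫_0^7/2 u'v' dx = ∫_0^7/2 (3) v dx for all v ∈ V.

Multiply both sides by a test function v and integrate from 0 to 7/2:
  ∫_0^7/2 −u''(x) v(x) dx = ∫_0^7/2 f(x) v(x) dx.
Integrate the LHS by parts once:
  ∫_0^7/2 −u'' v dx = −[u'(x) v(x)]_0^7/2 + ∫_0^7/2 u'(x) v'(x) dx.
Thus ∫_0^7/2 u'(x) v'(x) dx = ∫_0^7/2 f(x) v(x) dx + [u'(x) v(x)]_0^7/2.
Choose V so that boundary terms are either known or forced to vanish.
u is Dirichlet: u(0) = u(7/2) = 0. Let V = H^1_0(0, 7/2); then v(0) = v(7/2) = 0, and [u' v]_0^7/2 = 0.
Weak formulation: find u (satisfying any essential BC) such that ∫_0^7/2 u'(x) v'(x) dx = ∫_0^7/2 f v dx for all v ∈ V.
Substituting f(x) = 3, the right-hand side is ∫_0^7/2 (3) v dx.


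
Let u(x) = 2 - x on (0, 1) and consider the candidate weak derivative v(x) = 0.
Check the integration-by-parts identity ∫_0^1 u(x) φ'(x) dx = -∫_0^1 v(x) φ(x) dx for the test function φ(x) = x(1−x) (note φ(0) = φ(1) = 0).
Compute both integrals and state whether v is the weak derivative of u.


LHS = 1/6, RHS = 0. No, v is not the weak derivative of u.

u(x) = 2 - x, classical derivative u'(x) = -1.
φ(x) = x(1−x), so φ'(x) = 1 - 2*x.
Note φ(0) = φ(1) = 0, so the boundary term u·φ vanishes.
LHS = ∫_0^1 u(x) φ'(x) dx = ∫_0^1 (2*x^2 - 5*x + 2) dx. Term by term:
  ∫_0^1 2*x^2 dx = 2/3;  ∫_0^1 -5*x dx = -5/2;  ∫_0^1 2 dx = 2.
Sum: 2/3 − 5/2 + 2 = 1/6.
So LHS = 1/6.
∫_0^1 v(x) φ(x) dx = ∫_0^1 (0) dx. Term by term:
  ∫_0^1 0 dx = 0.
So RHS = -∫_0^1 v(x) φ(x) dx = 0.
LHS − RHS = 1/6 ≠ 0, so the identity fails.
(For a valid weak derivative the identity must hold for EVERY test function, in particular this one. The failure shows v is NOT the weak derivative of u.)
Correct weak derivative would be u'(x) = -1.


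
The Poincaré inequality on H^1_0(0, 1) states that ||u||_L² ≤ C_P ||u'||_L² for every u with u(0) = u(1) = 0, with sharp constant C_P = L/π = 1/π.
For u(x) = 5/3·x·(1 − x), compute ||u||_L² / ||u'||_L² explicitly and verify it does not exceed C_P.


||u||_L² / ||u'||_L² = sqrt(10)/10 < C_P = 1/π.

u(x) = 5/3·x·(1 − x), so u'(x) = 5/3 - 10*x/3.
u(x) = 5/3·x·(1 − x) vanishes at x = 0 and x = 1, so u ∈ H^1_0(0, 1). Differentiate via the product rule and integrate the resulting polynomials term by term.
  ∫_0^1 u² dx = ∫_0^1 (25*x^4/9 - 50*x^3/9 + 25*x^2/9) dx. Term by term:
    ∫_0^1 25*x^4/9 dx = 5/9;  ∫_0^1 -50*x^3/9 dx = -25/18;  ∫_0^1 25*x^2/9 dx = 25/27.
  Sum: 5/9 − 25/18 + 25/27 = 5/54.
  ∫_0^1 (u')² dx = ∫_0^1 (100*x^2/9 - 100*x/9 + 25/9) dx. Term by term:
    ∫_0^1 100*x^2/9 dx = 100/27;  ∫_0^1 -100*x/9 dx = -50/9;  ∫_0^1 25/9 dx = 25/9.
  Sum: 100/27 − 50/9 + 25/9 = 25/27.
∫_0^1 u² dx = 5/54, so ||u||_L² = sqrt(30)/18.
∫_0^1 (u')² dx = 25/27, so ||u'||_L² = 5*sqrt(3)/9.
Ratio ||u||_L² / ||u'||_L² = sqrt(10)/10.
Sharp Poincaré constant on H^1_0(0, 1) is C_P = L/π = 1/π, achieved by sin(π·x).
A polynomial bump cannot attain the sharp Poincaré constant (only the first sine eigenfunction does), so the ratio is strictly less than C_P, consistent with ||u||_L² ≤ C_P ||u'||_L².


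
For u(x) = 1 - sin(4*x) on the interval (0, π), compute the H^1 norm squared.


||u||_{H^1(0,π)}^2 = 19*π/2

u'(x) = -4*cos(4*x).
Expand u² and (u')² and integrate term by term on (0, π), using: for integers n ≥ 1, ∫_0^π sin²(nx) dx = ∫_0^π cos²(nx) dx = π/2; for n ≠ n', ∫_0^π sin(nx)sin(n'x) dx = ∫_0^π cos(nx)cos(n'x) dx = 0; and by product-to-sum, ∫_0^π sin(nx)cos(n'x) dx = ½∫_0^π [sin((n+n')x) + sin((n−n')x)] dx, which is 0 when n+n' is even and 2n/(n²−n'²) when n+n' is odd (it need not vanish on (0, π)). For the constant mode: ∫_0^π 1 dx = π, ∫_0^π cos(nx) dx = 0, ∫_0^π sin(nx) dx = (1−(−1)^n)/n.
  u² squared terms: (1)²·∫1 dx = 1·π = π;  (-1)²·∫sin(4x)² dx = 1·π/2 = π/2.
  u² cross terms: 2·(1)·(-1)·∫1·sin(4x) dx = -2·(0) = 0.
  So ∫_0^π u² dx = π + π/2 + 0 = 3*π/2.
  (u')² squared terms: (-4)²·∫cos(4x)² dx = 16·π/2 = 8*π.
  So ∫_0^π (u')² dx = 8*π.
||u||_{H^1}^2 = (3*π/2) + (8*π) = 19*π/2.


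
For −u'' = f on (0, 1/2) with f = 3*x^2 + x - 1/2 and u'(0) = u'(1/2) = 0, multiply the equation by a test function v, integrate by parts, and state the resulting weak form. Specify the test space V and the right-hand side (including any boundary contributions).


V = H^1(0, 1/2) (no boundary constraint on v; u is determined up to an additive constant); weak form: ∫_0^1/2 u'v' dx = ∫_0^1/2 (3*x^2 + x - 1/2) v dx for all v ∈ V.

Multiply both sides by a test function v and integrate from 0 to 1/2:
  ∫_0^1/2 −u''(x) v(x) dx = ∫_0^1/2 f(x) v(x) dx.
Integrate the LHS by parts once:
  ∫_0^1/2 −u'' v dx = −[u'(x) v(x)]_0^1/2 + ∫_0^1/2 u'(x) v'(x) dx.
Thus ∫_0^1/2 u'(x) v'(x) dx = ∫_0^1/2 f(x) v(x) dx + [u'(x) v(x)]_0^1/2.
Choose V so that boundary terms are either known or forced to vanish.
u has homogeneous Neumann: u'(0) = u'(1/2) = 0. So [u' v]_0^1/2 = 0·v(1/2) − 0·v(0) = 0 for any v; take V = H^1(0, 1/2).
Weak formulation: find u (satisfying any essential BC) such that ∫_0^1/2 u'(x) v'(x) dx = ∫_0^1/2 f v dx for all v ∈ V (homogeneous Neumann, so boundary terms vanish).
Substituting f(x) = 3*x^2 + x - 1/2, the right-hand side is ∫_0^1/2 (3*x^2 + x - 1/2) v dx.
Compatibility check (pure Neumann): taking v ≡ 1 ∈ V gives 0 = ∫_0^1/2 f dx + (0) − (0), i.e. ∫_0^1/2 f dx must equal u'(0) − u'(1/2) = 0. Indeed ∫_0^1/2 (3*x^2 + x - 1/2) dx = 0, so the data are compatible. The solution is then unique only up to an additive constant (fix it e.g. by requiring ∫_0^1/2 u dx = 0).


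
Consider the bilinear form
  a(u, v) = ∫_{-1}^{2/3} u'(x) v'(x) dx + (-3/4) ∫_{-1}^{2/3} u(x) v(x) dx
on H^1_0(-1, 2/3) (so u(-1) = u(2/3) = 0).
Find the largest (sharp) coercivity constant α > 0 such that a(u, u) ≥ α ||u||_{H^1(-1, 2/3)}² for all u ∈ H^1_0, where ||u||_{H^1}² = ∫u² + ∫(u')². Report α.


α = 3*(-25 + 12*π^2)/(4*(25 + 9*π^2))

Coercivity of a(·,·) on H^1_0(-1, 2/3) means a(u, u) ≥ α ||u||_{H^1}² for every u ∈ H^1_0.
The interval has length L = 5/3, and Poincaré/coercivity depend only on L. Here a(u, u) = ∫(u')² + (-3/4)·∫u².
Here c = -3/4 < 0 with |c| < (π/L)² = 9*π^2/25, so coercivity still holds. The condition a(u,u) ≥ α||u||_{H^1}² reads (1−α)∫(u')² ≥ (α−c)∫u². Any admissible α is ≤ 1 (rapidly oscillating u have ∫u²/∫(u')² → 0), and α = 1 would force 0 ≥ (1−c)∫u², impossible since c < 1; so 1−α > 0. By the sharp Poincaré inequality on H^1_0 of an interval of length L, ∫(u')² ≥ (π/L)²∫u² with equality for the first sine mode sin(π(x−x₀)/L) (x₀ the left endpoint), so the inequality holds for all u iff (1−α)(π/L)² ≥ α − c, i.e. α ≤ ((π/L)² + c)/((π/L)² + 1) = (1 + c(L/π)²)/(1 + (L/π)²). (Direct route, valid since c ≤ 0: Poincaré gives c∫u² ≥ c(L/π)²∫(u')², so a(u,u) ≥ (1 + c(L/π)²)∫(u')², while ||u||_{H^1}² ≤ (1 + (L/π)²)∫(u')²; dividing yields the same α.) With (π/L)² = 9*π^2/25 and c = -3/4, the largest admissible constant is α = ((π/L)² + c)/((π/L)² + 1).
Simplifying, α = 3*(-25 + 12*π^2)/(4*(25 + 9*π^2)).


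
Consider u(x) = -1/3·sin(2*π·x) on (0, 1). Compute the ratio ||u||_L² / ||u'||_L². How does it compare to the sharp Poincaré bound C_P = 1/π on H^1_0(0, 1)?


||u||_L² / ||u'||_L² = 1/(2*π) < C_P = 1/π.

u(x) = -1/3·sin(2*π·x), so u'(x) = -2*π*cos(2*π*x)/3.
Writing u(x) = A·sin(kπx/L) with A = -1/3 and k = 2, use ∫_0^L sin²(kπx/L) dx = L/2 and ∫_0^L cos²(kπx/L) dx = L/2.
u² = 1/9·sin²(2*π·x) and (u')² = 4*π^2/9·cos²(2*π·x), and each of sin², cos² integrates to L/2 = 1/2 over (0, 1).
∫_0^1 u² dx = 1/18, so ||u||_L² = sqrt(2)/6.
∫_0^1 (u')² dx = 2*π^2/9, so ||u'||_L² = sqrt(2)*π/3.
Ratio ||u||_L² / ||u'||_L² = 1/(2*π).
Sharp Poincaré constant on H^1_0(0, 1) is C_P = L/π = 1/π, achieved by sin(π·x).
This is the k = 2 harmonic; the ratio L/(kπ) is strictly less than C_P = L/π, consistent with the sharp inequality ||u||_L² ≤ C_P ||u'||_L².


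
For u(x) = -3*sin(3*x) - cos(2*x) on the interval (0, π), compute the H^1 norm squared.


||u||_{H^1(0,π)}^2 = 36 + 95*π/2

u'(x) = 2*sin(2*x) - 9*cos(3*x).
Expand u² and (u')² and integrate term by term on (0, π), using: for integers n ≥ 1, ∫_0^π sin²(nx) dx = ∫_0^π cos²(nx) dx = π/2; for n ≠ n', ∫_0^π sin(nx)sin(n'x) dx = ∫_0^π cos(nx)cos(n'x) dx = 0; and by product-to-sum, ∫_0^π sin(nx)cos(n'x) dx = ½∫_0^π [sin((n+n')x) + sin((n−n')x)] dx, which is 0 when n+n' is even and 2n/(n²−n'²) when n+n' is odd (it need not vanish on (0, π)).
  u² squared terms: (-1)²·∫cos(2x)² dx = 1·π/2 = π/2;  (-3)²·∫sin(3x)² dx = 9·π/2 = 9*π/2.
  u² cross terms: 2·(-1)·(-3)·∫cos(2x)·sin(3x) dx = 6·(6/5) = 36/5.
  So ∫_0^π u² dx = π/2 + 9*π/2 + 36/5 = 36/5 + 5*π.
  (u')² squared terms: (-9)²·∫cos(3x)² dx = 81·π/2 = 81*π/2;  (2)²·∫sin(2x)² dx = 4·π/2 = 2*π.
  (u')² cross terms: 2·(-9)·(2)·∫cos(3x)·sin(2x) dx = -36·(-4/5) = 144/5.
  So ∫_0^π (u')² dx = 81*π/2 + 2*π + 144/5 = 144/5 + 85*π/2.
||u||_{H^1}^2 = (36/5 + 5*π) + (144/5 + 85*π/2) = 36 + 95*π/2.


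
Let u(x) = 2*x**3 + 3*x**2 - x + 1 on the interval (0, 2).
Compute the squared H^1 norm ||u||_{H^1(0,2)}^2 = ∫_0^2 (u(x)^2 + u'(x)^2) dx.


||u||_{H^1}^2 = 84232/105

The H^1 norm (squared) on an interval (0, L) is
  ||u||_{H^1}^2 = ∫_0^L u(x)^2 dx + ∫_0^L u'(x)^2 dx.
Compute u'(x) = 6*x**2 + 6*x - 1.
Then u(x)^2 = 4*x**6 + 12*x**5 + 5*x**4 - 2*x**3 + 7*x**2 - 2*x + 1 and u'(x)^2 = 36*x**4 + 72*x**3 + 24*x**2 - 12*x + 1.
Integrate each monomial from 0 to 2 using ∫_0^2 c·x^n dx = c·2^(n+1)/(n+1):
  ∫_0^2 u(x)^2 dx = ∫_0^2 (4*x^6 + 12*x^5 + 5*x^4 - 2*x^3 + 7*x^2 - 2*x + 1) dx. Term by term:
    ∫_0^2 4*x^6 dx = 512/7;  ∫_0^2 12*x^5 dx = 128;  ∫_0^2 5*x^4 dx = 32;
    ∫_0^2 -2*x^3 dx = -8;  ∫_0^2 7*x^2 dx = 56/3;  ∫_0^2 -2*x dx = -4;
    ∫_0^2 1 dx = 2.
  Sum: 512/7 + 128 + 32 − 8 + 56/3 − 4 + 2 = 5078/21.
  ∫_0^2 u'(x)^2 dx = ∫_0^2 (36*x^4 + 72*x^3 + 24*x^2 - 12*x + 1) dx. Term by term:
    ∫_0^2 36*x^4 dx = 1152/5;  ∫_0^2 72*x^3 dx = 288;  ∫_0^2 24*x^2 dx = 64;
    ∫_0^2 -12*x dx = -24;  ∫_0^2 1 dx = 2.
  Sum: 1152/5 + 288 + 64 − 24 + 2 = 2802/5.
Adding: ||u||_{H^1}^2 = 5078/21 + 2802/5 = 84232/105.


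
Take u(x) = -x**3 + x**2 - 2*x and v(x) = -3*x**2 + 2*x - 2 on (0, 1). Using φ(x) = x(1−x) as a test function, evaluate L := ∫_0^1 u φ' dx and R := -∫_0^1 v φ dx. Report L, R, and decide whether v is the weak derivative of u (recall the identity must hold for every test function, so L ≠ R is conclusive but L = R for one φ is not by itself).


LHS = 19/60, RHS = 19/60. Yes, v = u' weakly.

u(x) = -x**3 + x**2 - 2*x, classical derivative u'(x) = -3*x**2 + 2*x - 2.
φ(x) = x(1−x), so φ'(x) = 1 - 2*x.
Note φ(0) = φ(1) = 0, so the boundary term u·φ vanishes.
LHS = ∫_0^1 u(x) φ'(x) dx = ∫_0^1 (2*x^4 - 3*x^3 + 5*x^2 - 2*x) dx. Term by term:
  ∫_0^1 2*x^4 dx = 2/5;  ∫_0^1 -3*x^3 dx = -3/4;  ∫_0^1 5*x^2 dx = 5/3;
  ∫_0^1 -2*x dx = -1.
Sum: 2/5 − 3/4 + 5/3 − 1 = 19/60.
So LHS = 19/60.
∫_0^1 v(x) φ(x) dx = ∫_0^1 (3*x^4 - 5*x^3 + 4*x^2 - 2*x) dx. Term by term:
  ∫_0^1 3*x^4 dx = 3/5;  ∫_0^1 -5*x^3 dx = -5/4;  ∫_0^1 4*x^2 dx = 4/3;
  ∫_0^1 -2*x dx = -1.
Sum: 3/5 − 5/4 + 4/3 − 1 = -19/60.
So RHS = -∫_0^1 v(x) φ(x) dx = 19/60.
LHS = RHS, so the identity holds for this test φ.
Moreover u is smooth here and v(x) = u'(x) = -3*x**2 + 2*x - 2 pointwise, so the identity holds for every test function. Hence v is the weak derivative of u.


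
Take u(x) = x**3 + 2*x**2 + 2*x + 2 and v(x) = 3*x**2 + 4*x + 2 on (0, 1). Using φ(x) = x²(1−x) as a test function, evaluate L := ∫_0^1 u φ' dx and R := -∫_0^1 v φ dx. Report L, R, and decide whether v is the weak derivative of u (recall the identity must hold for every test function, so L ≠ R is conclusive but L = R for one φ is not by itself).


LHS = -7/15, RHS = -7/15. Yes, v = u' weakly.

u(x) = x**3 + 2*x**2 + 2*x + 2, classical derivative u'(x) = 3*x**2 + 4*x + 2.
φ(x) = x²(1−x), so φ'(x) = x*(2 - 3*x).
Note φ(0) = φ(1) = 0, so the boundary term u·φ vanishes.
LHS = ∫_0^1 u(x) φ'(x) dx = ∫_0^1 (-3*x^5 - 4*x^4 - 2*x^3 - 2*x^2 + 4*x) dx. Term by term:
  ∫_0^1 -3*x^5 dx = -1/2;  ∫_0^1 -4*x^4 dx = -4/5;  ∫_0^1 -2*x^3 dx = -1/2;
  ∫_0^1 -2*x^2 dx = -2/3;  ∫_0^1 4*x dx = 2.
Sum: -1/2 − 4/5 − 1/2 − 2/3 + 2 = -7/15.
So LHS = -7/15.
∫_0^1 v(x) φ(x) dx = ∫_0^1 (-3*x^5 - x^4 + 2*x^3 + 2*x^2) dx. Term by term:
  ∫_0^1 -3*x^5 dx = -1/2;  ∫_0^1 -x^4 dx = -1/5;  ∫_0^1 2*x^3 dx = 1/2;
  ∫_0^1 2*x^2 dx = 2/3.
Sum: -1/2 − 1/5 + 1/2 + 2/3 = 7/15.
So RHS = -∫_0^1 v(x) φ(x) dx = -7/15.
LHS = RHS, so the identity holds for this test φ.
Moreover u is smooth here and v(x) = u'(x) = 3*x**2 + 4*x + 2 pointwise, so the identity holds for every test function. Hence v is the weak derivative of u.


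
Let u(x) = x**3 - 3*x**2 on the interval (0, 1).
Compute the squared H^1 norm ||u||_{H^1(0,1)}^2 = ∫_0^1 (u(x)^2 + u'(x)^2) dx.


||u||_{H^1}^2 = 201/35

The H^1 norm (squared) on an interval (0, L) is
  ||u||_{H^1}^2 = ∫_0^L u(x)^2 dx + ∫_0^L u'(x)^2 dx.
Compute u'(x) = 3*x**2 - 6*x.
Then u(x)^2 = x**6 - 6*x**5 + 9*x**4 and u'(x)^2 = 9*x**4 - 36*x**3 + 36*x**2.
Integrate each monomial from 0 to 1 using ∫_0^1 c·x^n dx = c·1^(n+1)/(n+1):
  ∫_0^1 u(x)^2 dx = ∫_0^1 (x^6 - 6*x^5 + 9*x^4) dx. Term by term:
    ∫_0^1 x^6 dx = 1/7;  ∫_0^1 -6*x^5 dx = -1;  ∫_0^1 9*x^4 dx = 9/5.
  Sum: 1/7 − 1 + 9/5 = 33/35.
  ∫_0^1 u'(x)^2 dx = ∫_0^1 (9*x^4 - 36*x^3 + 36*x^2) dx. Term by term:
    ∫_0^1 9*x^4 dx = 9/5;  ∫_0^1 -36*x^3 dx = -9;  ∫_0^1 36*x^2 dx = 12.
  Sum: 9/5 − 9 + 12 = 24/5.
Adding: ||u||_{H^1}^2 = 33/35 + 24/5 = 201/35.


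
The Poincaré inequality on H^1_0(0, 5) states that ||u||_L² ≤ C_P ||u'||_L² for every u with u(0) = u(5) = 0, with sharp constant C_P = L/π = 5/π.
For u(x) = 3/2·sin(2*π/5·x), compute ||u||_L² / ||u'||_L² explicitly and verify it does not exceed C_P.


||u||_L² / ||u'||_L² = 5/(2*π) < C_P = 5/π.

u(x) = 3/2·sin(2*π/5·x), so u'(x) = 3*π*cos(2*π*x/5)/5.
Writing u(x) = A·sin(kπx/L) with A = 3/2 and k = 2, use ∫_0^L sin²(kπx/L) dx = L/2 and ∫_0^L cos²(kπx/L) dx = L/2.
u² = 9/4·sin²(2*π/5·x) and (u')² = 9*π^2/25·cos²(2*π/5·x), and each of sin², cos² integrates to L/2 = 5/2 over (0, 5).
∫_0^5 u² dx = 45/8, so ||u||_L² = 3*sqrt(10)/4.
∫_0^5 (u')² dx = 9*π^2/10, so ||u'||_L² = 3*sqrt(10)*π/10.
Ratio ||u||_L² / ||u'||_L² = 5/(2*π).
Sharp Poincaré constant on H^1_0(0, 5) is C_P = L/π = 5/π, achieved by sin(π/5·x).
This is the k = 2 harmonic; the ratio L/(kπ) is strictly less than C_P = L/π, consistent with the sharp inequality ||u||_L² ≤ C_P ||u'||_L².


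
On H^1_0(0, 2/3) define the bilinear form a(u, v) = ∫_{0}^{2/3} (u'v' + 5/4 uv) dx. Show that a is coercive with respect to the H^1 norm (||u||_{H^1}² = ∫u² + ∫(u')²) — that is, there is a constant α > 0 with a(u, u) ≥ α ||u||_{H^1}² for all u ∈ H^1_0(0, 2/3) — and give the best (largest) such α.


α = 1

Coercivity of a(·,·) on H^1_0(0, 2/3) means a(u, u) ≥ α ||u||_{H^1}² for every u ∈ H^1_0.
The interval has length L = 2/3, and Poincaré/coercivity depend only on L. Here a(u, u) = ∫(u')² + (5/4)·∫u².
Here c = 5/4 ≥ 1, so a(u,u) = ∫(u')² + c∫u² ≥ ∫(u')² + ∫u² = ||u||_{H^1}², i.e. α = 1 works. No larger α is possible: a(u,u) ≥ α||u||_{H^1}² means (1−α)∫(u')² ≥ (α−c)∫u², and for the modes u_n = sin(nπ(x−x₀)/L) (x₀ the left endpoint) one has ∫u_n²/∫(u_n')² = (L/(nπ))² → 0, so a(u_n,u_n)/||u_n||_{H^1}² → 1. Hence the optimal constant is α = 1.
Therefore α = 1.


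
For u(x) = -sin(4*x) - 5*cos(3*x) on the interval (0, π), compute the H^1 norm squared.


||u||_{H^1(0,π)}^2 = 800/7 + 267*π/2

u'(x) = 15*sin(3*x) - 4*cos(4*x).
Expand u² and (u')² and integrate term by term on (0, π), using: for integers n ≥ 1, ∫_0^π sin²(nx) dx = ∫_0^π cos²(nx) dx = π/2; for n ≠ n', ∫_0^π sin(nx)sin(n'x) dx = ∫_0^π cos(nx)cos(n'x) dx = 0; and by product-to-sum, ∫_0^π sin(nx)cos(n'x) dx = ½∫_0^π [sin((n+n')x) + sin((n−n')x)] dx, which is 0 when n+n' is even and 2n/(n²−n'²) when n+n' is odd (it need not vanish on (0, π)).
  u² squared terms: (-1)²·∫sin(4x)² dx = 1·π/2 = π/2;  (-5)²·∫cos(3x)² dx = 25·π/2 = 25*π/2.
  u² cross terms: 2·(-1)·(-5)·∫sin(4x)·cos(3x) dx = 10·(8/7) = 80/7.
  So ∫_0^π u² dx = π/2 + 25*π/2 + 80/7 = 80/7 + 13*π.
  (u')² squared terms: (-4)²·∫cos(4x)² dx = 16·π/2 = 8*π;  (15)²·∫sin(3x)² dx = 225·π/2 = 225*π/2.
  (u')² cross terms: 2·(-4)·(15)·∫cos(4x)·sin(3x) dx = -120·(-6/7) = 720/7.
  So ∫_0^π (u')² dx = 8*π + 225*π/2 + 720/7 = 720/7 + 241*π/2.
||u||_{H^1}^2 = (80/7 + 13*π) + (720/7 + 241*π/2) = 800/7 + 267*π/2.


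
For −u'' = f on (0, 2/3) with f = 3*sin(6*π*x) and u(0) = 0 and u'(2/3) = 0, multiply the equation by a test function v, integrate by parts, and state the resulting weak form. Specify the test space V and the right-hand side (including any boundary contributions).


V = {v ∈ H^1(0, 2/3) : v(0) = 0} (test functions vanish at x = 0 where u is specified); weak form: ∫_0^2/3 u'v' dx = ∫_0^2/3 (3*sin(6*π*x)) v dx for all v ∈ V.

Multiply both sides by a test function v and integrate from 0 to 2/3:
  ∫_0^2/3 −u''(x) v(x) dx = ∫_0^2/3 f(x) v(x) dx.
Integrate the LHS by parts once:
  ∫_0^2/3 −u'' v dx = −[u'(x) v(x)]_0^2/3 + ∫_0^2/3 u'(x) v'(x) dx.
Thus ∫_0^2/3 u'(x) v'(x) dx = ∫_0^2/3 f(x) v(x) dx + [u'(x) v(x)]_0^2/3.
Choose V so that boundary terms are either known or forced to vanish.
Mixed BC: u(0) = 0 (Dirichlet) and u'(2/3) = 0 (Neumann). Define V = {v ∈ H^1(0, 2/3) : v(0) = 0}. Then [u' v]_0^2/3 = u'(2/3)·v(2/3) − u'(0)·0 = 0.
Weak formulation: find u (satisfying any essential BC) such that ∫_0^2/3 u'(x) v'(x) dx = ∫_0^2/3 f v dx for all v ∈ V (Dirichlet at 0 absorbed into V; the Neumann datum at x = 2/3 is zero, so no boundary term remains).
Substituting f(x) = 3*sin(6*π*x), the right-hand side is ∫_0^2/3 (3*sin(6*π*x)) v dx.


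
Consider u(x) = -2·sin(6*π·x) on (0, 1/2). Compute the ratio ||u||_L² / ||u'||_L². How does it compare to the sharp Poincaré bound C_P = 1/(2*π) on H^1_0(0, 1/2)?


||u||_L² / ||u'||_L² = 1/(6*π) < C_P = 1/(2*π).

u(x) = -2·sin(6*π·x), so u'(x) = -12*π*cos(6*π*x).
Writing u(x) = A·sin(kπx/L) with A = -2 and k = 3, use ∫_0^L sin²(kπx/L) dx = L/2 and ∫_0^L cos²(kπx/L) dx = L/2.
u² = 4·sin²(6*π·x) and (u')² = 144*π^2·cos²(6*π·x), and each of sin², cos² integrates to L/2 = 1/4 over (0, 1/2).
∫_0^1/2 u² dx = 1, so ||u||_L² = 1.
∫_0^1/2 (u')² dx = 36*π^2, so ||u'||_L² = 6*π.
Ratio ||u||_L² / ||u'||_L² = 1/(6*π).
Sharp Poincaré constant on H^1_0(0, 1/2) is C_P = L/π = 1/(2*π), achieved by sin(2*π·x).
This is the k = 3 harmonic; the ratio L/(kπ) is strictly less than C_P = L/π, consistent with the sharp inequality ||u||_L² ≤ C_P ||u'||_L².


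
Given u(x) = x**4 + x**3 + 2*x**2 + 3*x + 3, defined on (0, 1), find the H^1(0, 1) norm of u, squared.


||u||_{H^1}^2 = 16967/180

The H^1 norm (squared) on an interval (0, L) is
  ||u||_{H^1}^2 = ∫_0^L u(x)^2 dx + ∫_0^L u'(x)^2 dx.
Compute u'(x) = 4*x**3 + 3*x**2 + 4*x + 3.
Then u(x)^2 = x**8 + 2*x**7 + 5*x**6 + 10*x**5 + 16*x**4 + 18*x**3 + 21*x**2 + 18*x + 9 and u'(x)^2 = 16*x**6 + 24*x**5 + 41*x**4 + 48*x**3 + 34*x**2 + 24*x + 9.
Integrate each monomial from 0 to 1 using ∫_0^1 c·x^n dx = c·1^(n+1)/(n+1):
  ∫_0^1 u(x)^2 dx = ∫_0^1 (x^8 + 2*x^7 + 5*x^6 + 10*x^5 + 16*x^4 + 18*x^3 + 21*x^2 + 18*x + 9) dx. Term by term:
    ∫_0^1 x^8 dx = 1/9;  ∫_0^1 2*x^7 dx = 1/4;  ∫_0^1 5*x^6 dx = 5/7;
    ∫_0^1 10*x^5 dx = 5/3;  ∫_0^1 16*x^4 dx = 16/5;  ∫_0^1 18*x^3 dx = 9/2;
    ∫_0^1 21*x^2 dx = 7;  ∫_0^1 18*x dx = 9;  ∫_0^1 9 dx = 9.
  Sum: 1/9 + 1/4 + 5/7 + 5/3 + 16/5 + 9/2 + 7 + 9 + 9 = 44657/1260.
  ∫_0^1 u'(x)^2 dx = ∫_0^1 (16*x^6 + 24*x^5 + 41*x^4 + 48*x^3 + 34*x^2 + 24*x + 9) dx. Term by term:
    ∫_0^1 16*x^6 dx = 16/7;  ∫_0^1 24*x^5 dx = 4;  ∫_0^1 41*x^4 dx = 41/5;
    ∫_0^1 48*x^3 dx = 12;  ∫_0^1 34*x^2 dx = 34/3;  ∫_0^1 24*x dx = 12;
    ∫_0^1 9 dx = 9.
  Sum: 16/7 + 4 + 41/5 + 12 + 34/3 + 12 + 9 = 6176/105.
Adding: ||u||_{H^1}^2 = 44657/1260 + 6176/105 = 16967/180.


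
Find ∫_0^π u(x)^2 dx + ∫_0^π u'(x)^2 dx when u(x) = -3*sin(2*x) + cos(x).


||u||_{H^1(0,π)}^2 = -16 + 47*π/2

u'(x) = -sin(x) - 6*cos(2*x).
Expand u² and (u')² and integrate term by term on (0, π), using: for integers n ≥ 1, ∫_0^π sin²(nx) dx = ∫_0^π cos²(nx) dx = π/2; for n ≠ n', ∫_0^π sin(nx)sin(n'x) dx = ∫_0^π cos(nx)cos(n'x) dx = 0; and by product-to-sum, ∫_0^π sin(nx)cos(n'x) dx = ½∫_0^π [sin((n+n')x) + sin((n−n')x)] dx, which is 0 when n+n' is even and 2n/(n²−n'²) when n+n' is odd (it need not vanish on (0, π)).
  u² squared terms: (-3)²·∫sin(2x)² dx = 9·π/2 = 9*π/2;  (1)²·∫cos(x)² dx = 1·π/2 = π/2.
  u² cross terms: 2·(-3)·(1)·∫sin(2x)·cos(x) dx = -6·(4/3) = -8.
  So ∫_0^π u² dx = 9*π/2 + π/2 − 8 = -8 + 5*π.
  (u')² squared terms: (-1)²·∫sin(x)² dx = 1·π/2 = π/2;  (-6)²·∫cos(2x)² dx = 36·π/2 = 18*π.
  (u')² cross terms: 2·(-1)·(-6)·∫sin(x)·cos(2x) dx = 12·(-2/3) = -8.
  So ∫_0^π (u')² dx = π/2 + 18*π − 8 = -8 + 37*π/2.
||u||_{H^1}^2 = (-8 + 5*π) + (-8 + 37*π/2) = -16 + 47*π/2.


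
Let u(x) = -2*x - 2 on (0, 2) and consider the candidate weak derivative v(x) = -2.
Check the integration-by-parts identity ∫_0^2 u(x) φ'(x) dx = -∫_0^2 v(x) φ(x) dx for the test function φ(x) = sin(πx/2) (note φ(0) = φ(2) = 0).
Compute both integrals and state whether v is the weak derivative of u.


LHS = 8/π, RHS = 8/π. Yes, v = u' weakly.

u(x) = -2*x - 2, classical derivative u'(x) = -2.
φ(x) = sin(πx/2), so φ'(x) = π*cos(π*x/2)/2.
Note φ(0) = φ(2) = 0, so the boundary term u·φ vanishes.
LHS = ∫_0^2 u(x) φ'(x) dx = ∫_0^2 (-π*x*cos(π*x/2) - π*cos(π*x/2)) dx. Term by term:
  ∫_0^2 -π*cos(π*x/2) dx = 0;  ∫_0^2 -π*x*cos(π*x/2) dx = 8/π.
Sum: 0 + 8/π = 8/π.
So LHS = 8/π.
∫_0^2 v(x) φ(x) dx = ∫_0^2 (-2*sin(π*x/2)) dx. Term by term:
  ∫_0^2 -2*sin(π*x/2) dx = -8/π.
So RHS = -∫_0^2 v(x) φ(x) dx = 8/π.
LHS = RHS, so the identity holds for this test φ.
Moreover u is smooth here and v(x) = u'(x) = -2 pointwise, so the identity holds for every test function. Hence v is the weak derivative of u.
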